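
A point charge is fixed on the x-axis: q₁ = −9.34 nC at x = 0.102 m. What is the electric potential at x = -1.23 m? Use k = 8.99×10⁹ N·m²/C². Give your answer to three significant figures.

-63.0 V

The total potential is the scalar sum of each charge's contribution, V = Σ kqᵢ/rᵢ.
V = k[(-9.34×10⁻⁹)/(1.33)] = -63.0 V.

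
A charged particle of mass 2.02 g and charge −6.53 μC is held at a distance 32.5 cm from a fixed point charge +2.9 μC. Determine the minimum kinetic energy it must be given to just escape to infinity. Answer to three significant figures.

0.524 J

To just escape, total mechanical energy must reach zero at infinity: ½mv²_min + U = 0, so ½mv²_min = −U = |kQq|/r.
|U| = |kQq|/r = (8.99×10⁹ N·m²/C²)(2.90×10⁻⁶)(6.53×10⁻⁶)/(0.325) = 0.524 J.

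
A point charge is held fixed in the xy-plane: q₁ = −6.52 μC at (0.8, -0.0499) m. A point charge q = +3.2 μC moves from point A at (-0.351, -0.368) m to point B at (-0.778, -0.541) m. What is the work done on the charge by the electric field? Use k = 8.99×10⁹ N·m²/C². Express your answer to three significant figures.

The work done by the electric force is W_field = −ΔU = −q(V_B − V_A) = q(V_A − V_B).
At A: distance to the source charge is 1.19 m; V_A = kq₁/r = -4.91×10⁴ V.
At B: distance to the source charge is 1.65 m; V_B = kq₁/r = -3.55×10⁴ V.
ΔV = V_B − V_A = 1.36×10⁴ V.
W_field = −qΔV = −(3.20×10⁻⁶ C)(1.36×10⁴ V) = -0.0436 J.

-0.0436 J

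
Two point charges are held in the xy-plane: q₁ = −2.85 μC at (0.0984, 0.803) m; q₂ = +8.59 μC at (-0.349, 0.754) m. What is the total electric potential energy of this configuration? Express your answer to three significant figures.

The assembly work is the sum of pairwise potential energies, U = Σ_{i<j} kqᵢqⱼ/rᵢⱼ.
Pair separations: r₁₂ = 0.450 m.
U = (-0.489) = -0.489 J.

-0.489 J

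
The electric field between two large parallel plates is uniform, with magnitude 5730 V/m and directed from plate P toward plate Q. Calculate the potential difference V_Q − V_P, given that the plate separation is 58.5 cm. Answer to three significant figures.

In a uniform field, potential decreases in the direction of E: ΔV = −E·d for a displacement d parallel to E.
Going from P to Q is a displacement of 58.5 cm along the field, so V_Q − V_P = −Ed = -3350 V.

-3350 V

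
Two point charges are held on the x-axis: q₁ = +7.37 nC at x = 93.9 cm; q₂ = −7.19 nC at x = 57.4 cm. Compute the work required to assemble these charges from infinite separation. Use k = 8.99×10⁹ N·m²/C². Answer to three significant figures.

-1.31×10⁻⁶ J

The work to assemble the configuration equals its total potential energy, U = Σ kqᵢqⱼ/rᵢⱼ over all pairs.
Pair separations: r₁₂ = 0.365 m.
U = (-1.31×10⁻⁶) = -1.31×10⁻⁶ J.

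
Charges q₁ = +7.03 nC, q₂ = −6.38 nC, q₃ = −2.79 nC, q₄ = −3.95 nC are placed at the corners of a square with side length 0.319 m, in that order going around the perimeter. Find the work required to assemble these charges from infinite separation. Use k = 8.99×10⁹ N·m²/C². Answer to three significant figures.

The assembly work is the sum of pairwise potential energies, U = Σ_{i<j} kqᵢqⱼ/rᵢⱼ.
The four side pairs have separation 0.319 m and the two diagonal pairs 0.451 m.
Summing all 6 pair terms gives U = -1.12×10⁻⁶ J.

-1.12×10⁻⁶ J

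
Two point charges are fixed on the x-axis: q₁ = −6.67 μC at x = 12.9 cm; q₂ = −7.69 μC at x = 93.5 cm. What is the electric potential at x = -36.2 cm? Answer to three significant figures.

The total potential is the scalar sum of each charge's contribution, V = Σ kqᵢ/rᵢ.
Distances from the field point to each charge: r₁ = 0.491 m, r₂ = 1.30 m.
V = k[(-6.67×10⁻⁶)/(0.491) + (-7.69×10⁻⁶)/(1.30)] = -1.75×10⁵ V.

-1.75×10⁵ V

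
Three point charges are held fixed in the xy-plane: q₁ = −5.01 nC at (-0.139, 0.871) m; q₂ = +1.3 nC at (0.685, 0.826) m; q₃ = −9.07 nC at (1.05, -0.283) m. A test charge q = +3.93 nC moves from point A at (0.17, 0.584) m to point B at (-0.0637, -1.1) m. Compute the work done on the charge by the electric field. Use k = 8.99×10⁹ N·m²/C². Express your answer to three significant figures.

The work done by the electric force is W_field = −ΔU = −q(V_B − V_A) = q(V_A − V_B).
At A: distances to the source charges are 0.422 m, 0.569 m, 1.24 m; V_A = Σ kqᵢ/rᵢ = -152 V.
At B: distances to the source charges are 1.97 m, 2.07 m, 1.38 m; V_B = Σ kqᵢ/rᵢ = -76.2 V.
ΔV = V_B − V_A = 76.1 V.
W_field = −qΔV = −(3.93×10⁻⁹ C)(76.1 V) = -2.99×10⁻⁷ J.

-2.99×10⁻⁷ J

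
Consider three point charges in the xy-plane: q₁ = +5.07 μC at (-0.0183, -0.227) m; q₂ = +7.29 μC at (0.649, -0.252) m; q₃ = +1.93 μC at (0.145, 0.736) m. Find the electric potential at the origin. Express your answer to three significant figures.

Electric potential is a scalar, so the contributions from each charge add algebraically: V = Σ kqᵢ/rᵢ.
Distances from the field point to each charge: r₁ = 0.228 m, r₂ = 0.696 m, r₃ = 0.750 m.
V = k[(5.07×10⁻⁶)/(0.228) + (7.29×10⁻⁶)/(0.696) + (1.93×10⁻⁶)/(0.750)] = 3.17×10⁵ V.

3.17×10⁵ V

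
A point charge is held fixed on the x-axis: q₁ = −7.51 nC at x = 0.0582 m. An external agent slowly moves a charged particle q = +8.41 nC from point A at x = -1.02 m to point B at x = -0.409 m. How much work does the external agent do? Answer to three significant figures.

For quasistatic motion the external work equals the change in potential energy: W_ext = qΔV = q(V_B − V_A).
At A: distance to the source charge is 1.08 m; V_A = kq₁/r = -62.6 V.
At B: distance to the source charge is 0.467 m; V_B = kq₁/r = -145 V.
ΔV = V_B − V_A = -81.9 V.
W_ext = qΔV = (8.41×10⁻⁹ C)(-81.9 V) = -6.89×10⁻⁷ J.

-6.89×10⁻⁷ J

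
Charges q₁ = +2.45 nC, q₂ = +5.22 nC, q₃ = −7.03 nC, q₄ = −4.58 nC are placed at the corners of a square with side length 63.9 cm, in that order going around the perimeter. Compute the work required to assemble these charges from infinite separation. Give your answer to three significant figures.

-4.50×10⁻⁷ J

The assembly work is the sum of pairwise potential energies, U = Σ_{i<j} kqᵢqⱼ/rᵢⱼ.
The four side pairs have separation 0.639 m and the two diagonal pairs 0.904 m.
Summing all 6 pair terms gives U = -4.50×10⁻⁷ J.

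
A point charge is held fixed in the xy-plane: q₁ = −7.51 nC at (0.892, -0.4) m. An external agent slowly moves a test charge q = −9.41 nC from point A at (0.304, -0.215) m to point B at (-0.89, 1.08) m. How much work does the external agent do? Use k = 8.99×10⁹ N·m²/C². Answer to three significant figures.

For quasistatic motion the external work equals the change in potential energy: W_ext = qΔV = q(V_B − V_A).
At A: distance to the source charge is 0.616 m; V_A = kq₁/r = -110 V.
At B: distance to the source charge is 2.32 m; V_B = kq₁/r = -29.1 V.
ΔV = V_B − V_A = 80.4 V.
W_ext = qΔV = (-9.41×10⁻⁹ C)(80.4 V) = -7.56×10⁻⁷ J.

-7.56×10⁻⁷ J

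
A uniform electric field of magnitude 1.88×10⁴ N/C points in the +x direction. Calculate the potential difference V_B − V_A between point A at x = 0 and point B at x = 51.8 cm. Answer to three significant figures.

In a uniform field, potential decreases in the direction of E: V_B − V_A = −E·Δx.
V_B − V_A = −(1.88×10⁴ V/m)(0.518 m) = -9740 V.

-9740 V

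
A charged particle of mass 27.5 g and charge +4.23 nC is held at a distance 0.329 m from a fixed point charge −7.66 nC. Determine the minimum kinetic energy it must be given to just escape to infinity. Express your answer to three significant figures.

8.85×10⁻⁷ J

To just escape, total mechanical energy must reach zero at infinity: ½mv²_min + U = 0, so ½mv²_min = −U = |kQq|/r.
|U| = |kQq|/r = (8.99×10⁹ N·m²/C²)(7.66×10⁻⁹)(4.23×10⁻⁹)/(0.329) = 8.85×10⁻⁷ J.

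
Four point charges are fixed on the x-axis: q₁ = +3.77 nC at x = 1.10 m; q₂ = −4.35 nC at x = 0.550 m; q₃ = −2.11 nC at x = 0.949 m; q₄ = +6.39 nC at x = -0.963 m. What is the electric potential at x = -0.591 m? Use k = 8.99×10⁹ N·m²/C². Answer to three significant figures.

128 V

Electric potential is a scalar, so the contributions from each charge add algebraically: V = Σ kqᵢ/rᵢ.
Distances from the field point to each charge: r₁ = 1.69 m, r₂ = 1.14 m, r₃ = 1.54 m, r₄ = 0.372 m.
V = k[(3.77×10⁻⁹)/(1.69) + (-4.35×10⁻⁹)/(1.14) + (-2.11×10⁻⁹)/(1.54) + (6.39×10⁻⁹)/(0.372)] = 128 V.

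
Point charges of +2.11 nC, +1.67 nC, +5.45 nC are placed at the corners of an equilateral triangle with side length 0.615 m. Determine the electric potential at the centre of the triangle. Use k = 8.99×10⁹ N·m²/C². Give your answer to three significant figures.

234 V

Electric potential is a scalar, so the contributions from each charge add algebraically: V = Σ kqᵢ/rᵢ.
The distance from each vertex to the centroid is a/√3 = 0.355 m.
V = k[(2.11×10⁻⁹)/(0.355) + (1.67×10⁻⁹)/(0.355) + (5.45×10⁻⁹)/(0.355)] = 234 V.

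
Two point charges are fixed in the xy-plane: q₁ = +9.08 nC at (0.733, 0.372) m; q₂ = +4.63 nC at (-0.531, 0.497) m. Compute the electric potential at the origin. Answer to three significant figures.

The total potential is the scalar sum of each charge's contribution, V = Σ kqᵢ/rᵢ.
Distances from the field point to each charge: r₁ = 0.822 m, r₂ = 0.727 m.
V = k[(9.08×10⁻⁹)/(0.822) + (4.63×10⁻⁹)/(0.727)] = 157 V.

157 V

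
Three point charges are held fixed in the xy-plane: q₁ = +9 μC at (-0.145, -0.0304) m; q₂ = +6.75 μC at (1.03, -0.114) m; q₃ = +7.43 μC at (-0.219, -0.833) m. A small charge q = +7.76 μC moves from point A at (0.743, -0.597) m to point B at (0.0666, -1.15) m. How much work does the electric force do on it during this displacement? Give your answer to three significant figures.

-0.141 J

The work done by the electric force is W_field = −ΔU = −q(V_B − V_A) = q(V_A − V_B).
At A: distances to the source charges are 1.05 m, 0.562 m, 0.991 m; V_A = Σ kqᵢ/rᵢ = 2.52×10⁵ V.
At B: distances to the source charges are 1.14 m, 1.41 m, 0.427 m; V_B = Σ kqᵢ/rᵢ = 2.70×10⁵ V.
ΔV = V_B − V_A = 1.82×10⁴ V.
W_field = −qΔV = −(7.76×10⁻⁶ C)(1.82×10⁴ V) = -0.141 J.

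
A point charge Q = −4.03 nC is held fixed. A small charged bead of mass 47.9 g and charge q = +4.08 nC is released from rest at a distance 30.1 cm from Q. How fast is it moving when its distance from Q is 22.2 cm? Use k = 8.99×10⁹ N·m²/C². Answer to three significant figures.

2.70×10⁻³ m/s

Only the electrostatic force acts, so mechanical energy is conserved: ½mv² = U₁ − U₂ = kQq(1/r₁ − 1/r₂).
U₁ − U₂ = (8.99×10⁹ N·m²/C²)(-4.03×10⁻⁹ C)(4.08×10⁻⁹ C)(1/0.301 − 1/0.222) = 1.75×10⁻⁷ J.
v = √(2·1.75×10⁻⁷/0.0479) = 2.70×10⁻³ m/s.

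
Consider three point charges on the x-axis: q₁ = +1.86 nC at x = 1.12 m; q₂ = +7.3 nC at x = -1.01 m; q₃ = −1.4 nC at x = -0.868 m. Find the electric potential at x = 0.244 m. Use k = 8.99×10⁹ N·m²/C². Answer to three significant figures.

Electric potential is a scalar, so the contributions from each charge add algebraically: V = Σ kqᵢ/rᵢ.
Distances from the field point to each charge: r₁ = 0.876 m, r₂ = 1.25 m, r₃ = 1.11 m.
V = k[(1.86×10⁻⁹)/(0.876) + (7.30×10⁻⁹)/(1.25) + (-1.40×10⁻⁹)/(1.11)] = 60.1 V.

60.1 V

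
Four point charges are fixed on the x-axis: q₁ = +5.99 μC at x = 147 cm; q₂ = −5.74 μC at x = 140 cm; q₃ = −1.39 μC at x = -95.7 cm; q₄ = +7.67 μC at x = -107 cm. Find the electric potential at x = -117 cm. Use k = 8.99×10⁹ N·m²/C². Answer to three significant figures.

6.31×10⁵ V

Electric potential is a scalar, so the contributions from each charge add algebraically: V = Σ kqᵢ/rᵢ.
Distances from the field point to each charge: r₁ = 2.64 m, r₂ = 2.57 m, r₃ = 0.213 m, r₄ = 0.100 m.
V = k[(5.99×10⁻⁶)/(2.64) + (-5.74×10⁻⁶)/(2.57) + (-1.39×10⁻⁶)/(0.213) + (7.67×10⁻⁶)/(0.100)] = 6.31×10⁵ V.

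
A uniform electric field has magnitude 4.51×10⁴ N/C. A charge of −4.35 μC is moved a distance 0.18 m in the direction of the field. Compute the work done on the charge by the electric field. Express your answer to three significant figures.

-0.0353 J

The potential change for a displacement 0.18 m in the direction of the field is ΔV = −Ed = -8120 V.
W_field = −qΔV = -0.0353 J.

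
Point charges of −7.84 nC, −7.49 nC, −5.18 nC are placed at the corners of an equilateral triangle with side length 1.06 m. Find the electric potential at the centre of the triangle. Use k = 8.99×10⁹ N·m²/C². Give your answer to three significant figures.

-301 V

The total potential is the scalar sum of each charge's contribution, V = Σ kqᵢ/rᵢ.
The distance from each vertex to the centroid is a/√3 = 0.612 m.
V = k[(-7.84×10⁻⁹)/(0.612) + (-7.49×10⁻⁹)/(0.612) + (-5.18×10⁻⁹)/(0.612)] = -301 V.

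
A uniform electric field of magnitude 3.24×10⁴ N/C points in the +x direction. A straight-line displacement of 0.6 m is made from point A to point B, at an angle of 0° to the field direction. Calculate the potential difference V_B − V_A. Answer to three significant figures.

-1.94×10⁴ V

Only the component of displacement along E changes the potential: ΔV = −E·d·cosθ.
ΔV = −(3.24×10⁴ V/m)(0.600 m)cos0° = -1.94×10⁴ V.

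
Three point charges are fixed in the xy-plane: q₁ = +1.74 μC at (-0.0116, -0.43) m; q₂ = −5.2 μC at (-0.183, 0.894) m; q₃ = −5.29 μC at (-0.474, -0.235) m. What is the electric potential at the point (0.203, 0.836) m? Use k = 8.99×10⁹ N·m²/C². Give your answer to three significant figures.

-1.45×10⁵ V

Electric potential is a scalar, so the contributions from each charge add algebraically: V = Σ kqᵢ/rᵢ.
Distances from the field point to each charge: r₁ = 1.28 m, r₂ = 0.390 m, r₃ = 1.27 m.
V = k[(1.74×10⁻⁶)/(1.28) + (-5.20×10⁻⁶)/(0.390) + (-5.29×10⁻⁶)/(1.27)] = -1.45×10⁵ V.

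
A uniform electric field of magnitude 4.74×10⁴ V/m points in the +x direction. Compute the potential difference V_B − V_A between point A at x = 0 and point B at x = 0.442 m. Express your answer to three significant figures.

In a uniform field, potential decreases in the direction of E: V_B − V_A = −E·Δx.
V_B − V_A = −(4.74×10⁴ V/m)(0.442 m) = -2.10×10⁴ V.

-2.10×10⁴ V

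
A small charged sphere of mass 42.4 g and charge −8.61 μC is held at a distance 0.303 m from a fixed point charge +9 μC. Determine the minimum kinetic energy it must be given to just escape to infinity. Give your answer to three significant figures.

2.30 J

To just escape, total mechanical energy must reach zero at infinity: ½mv²_min + U = 0, so ½mv²_min = −U = |kQq|/r.
|U| = |kQq|/r = (8.99×10⁹ N·m²/C²)(9.00×10⁻⁶)(8.61×10⁻⁶)/(0.303) = 2.30 J.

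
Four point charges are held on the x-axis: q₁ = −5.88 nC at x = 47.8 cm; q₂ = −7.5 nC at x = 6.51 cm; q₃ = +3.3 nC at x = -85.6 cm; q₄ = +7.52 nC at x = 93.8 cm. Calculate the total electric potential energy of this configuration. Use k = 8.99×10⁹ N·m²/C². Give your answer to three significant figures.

The assembly work is the sum of pairwise potential energies, U = Σ_{i<j} kqᵢqⱼ/rᵢⱼ.
Pair separations: r₁₂ = 0.413 m, r₁₃ = 1.33 m, r₁₄ = 0.460 m, r₂₃ = 0.921 m, r₂₄ = 0.873 m, r₃₄ = 1.79 m.
Summing all 6 pair terms gives U = -7.33×10⁻⁷ J.

-7.33×10⁻⁷ J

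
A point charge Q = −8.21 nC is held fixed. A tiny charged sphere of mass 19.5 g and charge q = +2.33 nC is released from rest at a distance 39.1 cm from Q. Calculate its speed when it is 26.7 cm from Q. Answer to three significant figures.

Only the electrostatic force acts, so mechanical energy is conserved: ½mv² = U₁ − U₂ = kQq(1/r₁ − 1/r₂).
U₁ − U₂ = (8.99×10⁹ N·m²/C²)(-8.21×10⁻⁹ C)(2.33×10⁻⁹ C)(1/0.391 − 1/0.267) = 2.04×10⁻⁷ J.
v = √(2·2.04×10⁻⁷/0.0195) = 4.58×10⁻³ m/s.

4.58×10⁻³ m/s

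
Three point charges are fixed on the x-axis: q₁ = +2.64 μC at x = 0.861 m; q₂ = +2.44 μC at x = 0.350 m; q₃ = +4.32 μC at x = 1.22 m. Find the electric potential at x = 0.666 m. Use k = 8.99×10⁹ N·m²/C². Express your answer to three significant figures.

The total potential is the scalar sum of each charge's contribution, V = Σ kqᵢ/rᵢ.
Distances from the field point to each charge: r₁ = 0.195 m, r₂ = 0.316 m, r₃ = 0.554 m.
V = k[(2.64×10⁻⁶)/(0.195) + (2.44×10⁻⁶)/(0.316) + (4.32×10⁻⁶)/(0.554)] = 2.61×10⁵ V.

2.61×10⁵ V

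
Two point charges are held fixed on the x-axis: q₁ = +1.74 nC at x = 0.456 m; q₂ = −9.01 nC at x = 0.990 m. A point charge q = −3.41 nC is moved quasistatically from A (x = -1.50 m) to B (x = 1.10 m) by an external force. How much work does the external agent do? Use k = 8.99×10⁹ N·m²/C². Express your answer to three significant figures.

For quasistatic motion the external work equals the change in potential energy: W_ext = qΔV = q(V_B − V_A).
At A: distances to the source charges are 1.96 m, 2.49 m; V_A = Σ kqᵢ/rᵢ = -24.5 V.
At B: distances to the source charges are 0.644 m, 0.110 m; V_B = Σ kqᵢ/rᵢ = -712 V.
ΔV = V_B − V_A = -688 V.
W_ext = qΔV = (-3.41×10⁻⁹ C)(-688 V) = 2.34×10⁻⁶ J.

2.34×10⁻⁶ J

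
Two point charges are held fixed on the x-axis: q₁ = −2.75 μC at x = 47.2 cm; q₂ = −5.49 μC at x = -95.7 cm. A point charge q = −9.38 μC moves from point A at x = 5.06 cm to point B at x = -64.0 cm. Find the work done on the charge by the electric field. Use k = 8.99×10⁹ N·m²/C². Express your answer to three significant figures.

-0.659 J

The work done by the electric force is W_field = −ΔU = −q(V_B − V_A) = q(V_A − V_B).
At A: distances to the source charges are 0.421 m, 1.01 m; V_A = Σ kqᵢ/rᵢ = -1.08×10⁵ V.
At B: distances to the source charges are 1.11 m, 0.317 m; V_B = Σ kqᵢ/rᵢ = -1.78×10⁵ V.
ΔV = V_B − V_A = -7.03×10⁴ V.
W_field = −qΔV = −(-9.38×10⁻⁶ C)(-7.03×10⁴ V) = -0.659 J.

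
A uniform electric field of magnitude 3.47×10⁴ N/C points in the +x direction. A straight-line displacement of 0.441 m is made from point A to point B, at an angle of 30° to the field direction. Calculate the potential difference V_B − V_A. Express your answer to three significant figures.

-1.33×10⁴ V

Only the component of displacement along E changes the potential: ΔV = −E·d·cosθ.
ΔV = −(3.47×10⁴ V/m)(0.441 m)cos30° = -1.33×10⁴ V.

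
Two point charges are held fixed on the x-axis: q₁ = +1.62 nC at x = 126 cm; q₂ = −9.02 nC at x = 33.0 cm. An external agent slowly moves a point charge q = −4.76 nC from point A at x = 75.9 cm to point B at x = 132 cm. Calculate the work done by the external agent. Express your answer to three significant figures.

For quasistatic motion the external work equals the change in potential energy: W_ext = qΔV = q(V_B − V_A).
At A: distances to the source charges are 0.501 m, 0.429 m; V_A = Σ kqᵢ/rᵢ = -160 V.
At B: distances to the source charges are 0.0600 m, 0.990 m; V_B = Σ kqᵢ/rᵢ = 161 V.
ΔV = V_B − V_A = 321 V.
W_ext = qΔV = (-4.76×10⁻⁹ C)(321 V) = -1.53×10⁻⁶ J.

-1.53×10⁻⁶ J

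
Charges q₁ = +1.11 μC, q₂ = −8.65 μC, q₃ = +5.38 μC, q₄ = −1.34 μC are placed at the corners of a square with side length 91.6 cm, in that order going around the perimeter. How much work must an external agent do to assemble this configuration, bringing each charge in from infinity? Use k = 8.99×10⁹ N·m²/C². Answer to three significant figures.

The work to assemble the configuration equals its total potential energy, U = Σ kqᵢqⱼ/rᵢⱼ over all pairs.
The four side pairs have separation 0.916 m and the two diagonal pairs 1.30 m.
Summing all 6 pair terms gives U = -0.514 J.

-0.514 J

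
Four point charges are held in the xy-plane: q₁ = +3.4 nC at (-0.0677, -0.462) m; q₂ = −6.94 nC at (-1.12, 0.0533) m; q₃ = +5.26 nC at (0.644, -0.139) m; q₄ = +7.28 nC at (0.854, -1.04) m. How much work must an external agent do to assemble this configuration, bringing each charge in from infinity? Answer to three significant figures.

2.15×10⁻⁷ J

The work to assemble the configuration equals its total potential energy, U = Σ kqᵢqⱼ/rᵢⱼ over all pairs.
Pair separations: r₁₂ = 1.17 m, r₁₃ = 0.782 m, r₁₄ = 1.09 m, r₂₃ = 1.77 m, r₂₄ = 2.26 m, r₃₄ = 0.925 m.
Summing all 6 pair terms gives U = 2.15×10⁻⁷ J.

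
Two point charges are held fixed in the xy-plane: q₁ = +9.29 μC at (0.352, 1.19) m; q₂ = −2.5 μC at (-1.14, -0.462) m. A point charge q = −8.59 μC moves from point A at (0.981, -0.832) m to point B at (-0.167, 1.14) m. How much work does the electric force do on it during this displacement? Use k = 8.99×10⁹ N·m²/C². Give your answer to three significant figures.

The work done by the electric force is W_field = −ΔU = −q(V_B − V_A) = q(V_A − V_B).
At A: distances to the source charges are 2.12 m, 2.15 m; V_A = Σ kqᵢ/rᵢ = 2.90×10⁴ V.
At B: distances to the source charges are 0.521 m, 1.87 m; V_B = Σ kqᵢ/rᵢ = 1.48×10⁵ V.
ΔV = V_B − V_A = 1.19×10⁵ V.
W_field = −qΔV = −(-8.59×10⁻⁶ C)(1.19×10⁵ V) = 1.02 J.

1.02 J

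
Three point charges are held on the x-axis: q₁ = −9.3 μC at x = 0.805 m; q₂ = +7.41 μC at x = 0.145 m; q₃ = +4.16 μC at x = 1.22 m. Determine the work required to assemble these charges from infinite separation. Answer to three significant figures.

-1.52 J

The assembly work is the sum of pairwise potential energies, U = Σ_{i<j} kqᵢqⱼ/rᵢⱼ.
Pair separations: r₁₂ = 0.660 m, r₁₃ = 0.415 m, r₂₃ = 1.07 m.
U = (-0.939) + (-0.838) + (0.258) = -1.52 J.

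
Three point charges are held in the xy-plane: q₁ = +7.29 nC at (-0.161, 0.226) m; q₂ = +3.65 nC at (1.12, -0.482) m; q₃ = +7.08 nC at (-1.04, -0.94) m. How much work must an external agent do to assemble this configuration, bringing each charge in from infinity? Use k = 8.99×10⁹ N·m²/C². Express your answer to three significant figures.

The work to assemble the configuration equals its total potential energy, U = Σ kqᵢqⱼ/rᵢⱼ over all pairs.
Pair separations: r₁₂ = 1.46 m, r₁₃ = 1.46 m, r₂₃ = 2.21 m.
U = (1.63×10⁻⁷) + (3.18×10⁻⁷) + (1.05×10⁻⁷) = 5.86×10⁻⁷ J.

5.86×10⁻⁷ J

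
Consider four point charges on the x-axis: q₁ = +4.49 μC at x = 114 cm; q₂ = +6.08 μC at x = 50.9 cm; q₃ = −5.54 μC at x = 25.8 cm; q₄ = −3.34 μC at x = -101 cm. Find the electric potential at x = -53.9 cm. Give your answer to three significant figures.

-5.00×10⁴ V

The total potential is the scalar sum of each charge's contribution, V = Σ kqᵢ/rᵢ.
Distances from the field point to each charge: r₁ = 1.68 m, r₂ = 1.05 m, r₃ = 0.797 m, r₄ = 0.471 m.
V = k[(4.49×10⁻⁶)/(1.68) + (6.08×10⁻⁶)/(1.05) + (-5.54×10⁻⁶)/(0.797) + (-3.34×10⁻⁶)/(0.471)] = -5.00×10⁴ V.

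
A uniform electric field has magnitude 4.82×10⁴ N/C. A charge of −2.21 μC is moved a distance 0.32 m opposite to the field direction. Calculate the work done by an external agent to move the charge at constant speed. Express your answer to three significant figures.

The potential change for a displacement 0.32 m opposite to the field direction is ΔV = +Ed = 1.54×10⁴ V.
W_ext = qΔV = -0.0341 J.

-0.0341 J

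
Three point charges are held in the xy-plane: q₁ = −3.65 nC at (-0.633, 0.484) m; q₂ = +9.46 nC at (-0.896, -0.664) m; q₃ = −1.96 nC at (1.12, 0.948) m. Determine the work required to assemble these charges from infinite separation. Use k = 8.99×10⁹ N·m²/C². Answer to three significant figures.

The work to assemble the configuration equals its total potential energy, U = Σ kqᵢqⱼ/rᵢⱼ over all pairs.
Pair separations: r₁₂ = 1.18 m, r₁₃ = 1.81 m, r₂₃ = 2.58 m.
U = (-2.64×10⁻⁷) + (3.55×10⁻⁸) + (-6.46×10⁻⁸) = -2.93×10⁻⁷ J.

-2.93×10⁻⁷ J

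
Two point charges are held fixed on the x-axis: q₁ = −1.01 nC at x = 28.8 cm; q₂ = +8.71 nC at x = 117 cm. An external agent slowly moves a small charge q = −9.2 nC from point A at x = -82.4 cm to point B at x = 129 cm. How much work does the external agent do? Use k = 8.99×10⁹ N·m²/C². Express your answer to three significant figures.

-5.63×10⁻⁶ J

For quasistatic motion the external work equals the change in potential energy: W_ext = qΔV = q(V_B − V_A).
At A: distances to the source charges are 1.11 m, 1.99 m; V_A = Σ kqᵢ/rᵢ = 31.1 V.
At B: distances to the source charges are 1.00 m, 0.120 m; V_B = Σ kqᵢ/rᵢ = 643 V.
ΔV = V_B − V_A = 612 V.
W_ext = qΔV = (-9.20×10⁻⁹ C)(612 V) = -5.63×10⁻⁶ J.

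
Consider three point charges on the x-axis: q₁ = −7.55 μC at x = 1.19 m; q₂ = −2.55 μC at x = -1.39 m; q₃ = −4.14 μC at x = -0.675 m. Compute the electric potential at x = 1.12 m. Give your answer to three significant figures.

-1.00×10⁶ V

Electric potential is a scalar, so the contributions from each charge add algebraically: V = Σ kqᵢ/rᵢ.
Distances from the field point to each charge: r₁ = 0.0700 m, r₂ = 2.51 m, r₃ = 1.80 m.
V = k[(-7.55×10⁻⁶)/(0.0700) + (-2.55×10⁻⁶)/(2.51) + (-4.14×10⁻⁶)/(1.80)] = -1.00×10⁶ V.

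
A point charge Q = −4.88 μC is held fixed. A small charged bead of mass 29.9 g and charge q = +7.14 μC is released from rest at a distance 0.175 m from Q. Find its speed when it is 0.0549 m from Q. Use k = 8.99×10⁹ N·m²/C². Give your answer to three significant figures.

16.2 m/s

Only the electrostatic force acts, so mechanical energy is conserved: ½mv² = U₁ − U₂ = kQq(1/r₁ − 1/r₂).
U₁ − U₂ = (8.99×10⁹ N·m²/C²)(-4.88×10⁻⁶ C)(7.14×10⁻⁶ C)(1/0.175 − 1/0.0549) = 3.92 J.
v = √(2·3.92/0.0299) = 16.2 m/s.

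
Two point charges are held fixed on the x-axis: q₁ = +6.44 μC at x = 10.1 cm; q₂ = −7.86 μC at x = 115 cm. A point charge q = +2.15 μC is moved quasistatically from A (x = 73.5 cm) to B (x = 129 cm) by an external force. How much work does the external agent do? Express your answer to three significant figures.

For quasistatic motion the external work equals the change in potential energy: W_ext = qΔV = q(V_B − V_A).
At A: distances to the source charges are 0.634 m, 0.415 m; V_A = Σ kqᵢ/rᵢ = -7.90×10⁴ V.
At B: distances to the source charges are 1.19 m, 0.140 m; V_B = Σ kqᵢ/rᵢ = -4.56×10⁵ V.
ΔV = V_B − V_A = -3.77×10⁵ V.
W_ext = qΔV = (2.15×10⁻⁶ C)(-3.77×10⁵ V) = -0.811 J.

-0.811 J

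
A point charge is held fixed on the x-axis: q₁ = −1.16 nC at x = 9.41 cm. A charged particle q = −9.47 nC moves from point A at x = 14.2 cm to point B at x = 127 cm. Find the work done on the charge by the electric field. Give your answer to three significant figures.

The work done by the electric force is W_field = −ΔU = −q(V_B − V_A) = q(V_A − V_B).
At A: distance to the source charge is 0.0479 m; V_A = kq₁/r = -218 V.
At B: distance to the source charge is 1.18 m; V_B = kq₁/r = -8.87 V.
ΔV = V_B − V_A = 209 V.
W_field = −qΔV = −(-9.47×10⁻⁹ C)(209 V) = 1.98×10⁻⁶ J.

1.98×10⁻⁶ J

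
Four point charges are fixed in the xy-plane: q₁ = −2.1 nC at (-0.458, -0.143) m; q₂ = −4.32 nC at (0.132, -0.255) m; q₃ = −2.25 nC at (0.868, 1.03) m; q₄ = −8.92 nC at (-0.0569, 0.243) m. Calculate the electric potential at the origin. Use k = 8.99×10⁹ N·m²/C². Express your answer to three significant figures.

-511 V

Electric potential is a scalar, so the contributions from each charge add algebraically: V = Σ kqᵢ/rᵢ.
Distances from the field point to each charge: r₁ = 0.480 m, r₂ = 0.287 m, r₃ = 1.35 m, r₄ = 0.250 m.
V = k[(-2.10×10⁻⁹)/(0.480) + (-4.32×10⁻⁹)/(0.287) + (-2.25×10⁻⁹)/(1.35) + (-8.92×10⁻⁹)/(0.250)] = -511 V.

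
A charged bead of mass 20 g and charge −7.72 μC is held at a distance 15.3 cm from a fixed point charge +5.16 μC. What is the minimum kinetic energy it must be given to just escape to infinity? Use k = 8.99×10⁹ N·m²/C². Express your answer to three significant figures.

To just escape, total mechanical energy must reach zero at infinity: ½mv²_min + U = 0, so ½mv²_min = −U = |kQq|/r.
|U| = |kQq|/r = (8.99×10⁹ N·m²/C²)(5.16×10⁻⁶)(7.72×10⁻⁶)/(0.153) = 2.34 J.

2.34 J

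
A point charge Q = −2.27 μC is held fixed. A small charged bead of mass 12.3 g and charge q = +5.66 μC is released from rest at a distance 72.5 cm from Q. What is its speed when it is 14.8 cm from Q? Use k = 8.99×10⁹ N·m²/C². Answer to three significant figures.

Only the electrostatic force acts, so mechanical energy is conserved: ½mv² = U₁ − U₂ = kQq(1/r₁ − 1/r₂).
U₁ − U₂ = (8.99×10⁹ N·m²/C²)(-2.27×10⁻⁶ C)(5.66×10⁻⁶ C)(1/0.725 − 1/0.148) = 0.621 J.
v = √(2·0.621/0.0123) = 10.0 m/s.

10.0 m/s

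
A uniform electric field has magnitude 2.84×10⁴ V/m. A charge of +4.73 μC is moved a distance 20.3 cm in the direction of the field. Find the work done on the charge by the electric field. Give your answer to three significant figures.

0.0273 J

The potential change for a displacement 20.3 cm in the direction of the field is ΔV = −Ed = -5770 V.
W_field = −qΔV = 0.0273 J.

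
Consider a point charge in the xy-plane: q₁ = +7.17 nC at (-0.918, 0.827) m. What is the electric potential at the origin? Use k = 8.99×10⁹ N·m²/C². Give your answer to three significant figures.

Electric potential is a scalar, so the contributions from each charge add algebraically: V = Σ kqᵢ/rᵢ.
Distances from the field point to each charge: r₁ = 1.24 m.
V = k[(7.17×10⁻⁹)/(1.24)] = 52.2 V.

52.2 V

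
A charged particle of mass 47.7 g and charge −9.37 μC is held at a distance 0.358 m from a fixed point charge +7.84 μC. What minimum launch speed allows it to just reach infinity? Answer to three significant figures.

8.79 m/s

To just escape, total mechanical energy must reach zero at infinity: ½mv²_min + U = 0, so ½mv²_min = −U = |kQq|/r.
|U| = |kQq|/r = (8.99×10⁹ N·m²/C²)(7.84×10⁻⁶)(9.37×10⁻⁶)/(0.358) = 1.84 J.
v_min = √(2|U|/m) = √(2·1.84/0.0477) = 8.79 m/s.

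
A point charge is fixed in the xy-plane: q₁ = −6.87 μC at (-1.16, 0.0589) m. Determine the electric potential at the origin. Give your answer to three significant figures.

The total potential is the scalar sum of each charge's contribution, V = Σ kqᵢ/rᵢ.
Distances from the field point to each charge: r₁ = 1.16 m.
V = k[(-6.87×10⁻⁶)/(1.16)] = -5.32×10⁴ V.

-5.32×10⁴ V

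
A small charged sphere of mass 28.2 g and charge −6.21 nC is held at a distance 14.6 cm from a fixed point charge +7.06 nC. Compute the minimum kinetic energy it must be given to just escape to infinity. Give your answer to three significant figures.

2.70×10⁻⁶ J

To just escape, total mechanical energy must reach zero at infinity: ½mv²_min + U = 0, so ½mv²_min = −U = |kQq|/r.
|U| = |kQq|/r = (8.99×10⁹ N·m²/C²)(7.06×10⁻⁹)(6.21×10⁻⁹)/(0.146) = 2.70×10⁻⁶ J.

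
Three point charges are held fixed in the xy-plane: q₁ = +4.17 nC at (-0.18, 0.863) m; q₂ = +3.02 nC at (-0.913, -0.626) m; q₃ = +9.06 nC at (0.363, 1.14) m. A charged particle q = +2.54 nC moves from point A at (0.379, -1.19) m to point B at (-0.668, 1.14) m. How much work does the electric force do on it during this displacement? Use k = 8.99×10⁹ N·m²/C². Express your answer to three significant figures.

The work done by the electric force is W_field = −ΔU = −q(V_B − V_A) = q(V_A − V_B).
At A: distances to the source charges are 2.13 m, 1.41 m, 2.33 m; V_A = Σ kqᵢ/rᵢ = 71.8 V.
At B: distances to the source charges are 0.561 m, 1.78 m, 1.03 m; V_B = Σ kqᵢ/rᵢ = 161 V.
ΔV = V_B − V_A = 89.2 V.
W_field = −qΔV = −(2.54×10⁻⁹ C)(89.2 V) = -2.27×10⁻⁷ J.

-2.27×10⁻⁷ J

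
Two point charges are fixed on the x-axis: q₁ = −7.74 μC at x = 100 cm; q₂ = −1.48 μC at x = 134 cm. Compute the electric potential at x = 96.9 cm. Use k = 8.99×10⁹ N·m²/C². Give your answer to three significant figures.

The total potential is the scalar sum of each charge's contribution, V = Σ kqᵢ/rᵢ.
Distances from the field point to each charge: r₁ = 0.0310 m, r₂ = 0.371 m.
V = k[(-7.74×10⁻⁶)/(0.0310) + (-1.48×10⁻⁶)/(0.371)] = -2.28×10⁶ V.

-2.28×10⁶ V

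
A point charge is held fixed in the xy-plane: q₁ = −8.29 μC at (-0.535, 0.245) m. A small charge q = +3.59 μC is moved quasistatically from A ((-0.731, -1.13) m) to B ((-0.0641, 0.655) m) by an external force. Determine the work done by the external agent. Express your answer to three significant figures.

For quasistatic motion the external work equals the change in potential energy: W_ext = qΔV = q(V_B − V_A).
At A: distance to the source charge is 1.39 m; V_A = kq₁/r = -5.37×10⁴ V.
At B: distance to the source charge is 0.624 m; V_B = kq₁/r = -1.19×10⁵ V.
ΔV = V_B − V_A = -6.57×10⁴ V.
W_ext = qΔV = (3.59×10⁻⁶ C)(-6.57×10⁴ V) = -0.236 J.

-0.236 J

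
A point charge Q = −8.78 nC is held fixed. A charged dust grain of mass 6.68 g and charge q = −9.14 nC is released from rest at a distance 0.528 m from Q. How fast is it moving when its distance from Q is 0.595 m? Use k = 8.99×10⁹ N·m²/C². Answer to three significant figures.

6.79×10⁻³ m/s

Only the electrostatic force acts, so mechanical energy is conserved: ½mv² = U₁ − U₂ = kQq(1/r₁ − 1/r₂).
U₁ − U₂ = (8.99×10⁹ N·m²/C²)(-8.78×10⁻⁹ C)(-9.14×10⁻⁹ C)(1/0.528 − 1/0.595) = 1.54×10⁻⁷ J.
v = √(2·1.54×10⁻⁷/6.68×10⁻³) = 6.79×10⁻³ m/s.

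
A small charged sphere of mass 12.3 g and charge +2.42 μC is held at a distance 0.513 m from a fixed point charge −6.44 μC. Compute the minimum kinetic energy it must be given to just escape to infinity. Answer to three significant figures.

0.273 J

To just escape, total mechanical energy must reach zero at infinity: ½mv²_min + U = 0, so ½mv²_min = −U = |kQq|/r.
|U| = |kQq|/r = (8.99×10⁹ N·m²/C²)(6.44×10⁻⁶)(2.42×10⁻⁶)/(0.513) = 0.273 J.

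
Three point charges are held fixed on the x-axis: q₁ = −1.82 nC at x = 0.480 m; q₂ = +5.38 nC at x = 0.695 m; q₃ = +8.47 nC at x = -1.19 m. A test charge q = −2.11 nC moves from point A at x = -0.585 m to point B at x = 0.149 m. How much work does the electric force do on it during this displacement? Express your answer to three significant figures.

The work done by the electric force is W_field = −ΔU = −q(V_B − V_A) = q(V_A − V_B).
At A: distances to the source charges are 1.06 m, 1.28 m, 0.605 m; V_A = Σ kqᵢ/rᵢ = 148 V.
At B: distances to the source charges are 0.331 m, 0.546 m, 1.34 m; V_B = Σ kqᵢ/rᵢ = 96.0 V.
ΔV = V_B − V_A = -52.3 V.
W_field = −qΔV = −(-2.11×10⁻⁹ C)(-52.3 V) = -1.10×10⁻⁷ J.

-1.10×10⁻⁷ J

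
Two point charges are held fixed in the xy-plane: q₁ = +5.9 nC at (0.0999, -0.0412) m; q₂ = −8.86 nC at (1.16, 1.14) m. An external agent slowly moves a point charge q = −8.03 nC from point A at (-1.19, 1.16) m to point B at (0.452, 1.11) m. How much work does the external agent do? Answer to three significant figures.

For quasistatic motion the external work equals the change in potential energy: W_ext = qΔV = q(V_B − V_A).
At A: distances to the source charges are 1.76 m, 2.35 m; V_A = Σ kqᵢ/rᵢ = -3.80 V.
At B: distances to the source charges are 1.20 m, 0.709 m; V_B = Σ kqᵢ/rᵢ = -68.3 V.
ΔV = V_B − V_A = -64.5 V.
W_ext = qΔV = (-8.03×10⁻⁹ C)(-64.5 V) = 5.18×10⁻⁷ J.

5.18×10⁻⁷ J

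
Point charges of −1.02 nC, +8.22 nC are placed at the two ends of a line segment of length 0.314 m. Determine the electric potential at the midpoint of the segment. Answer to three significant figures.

412 V

Electric potential is a scalar, so the contributions from each charge add algebraically: V = Σ kqᵢ/rᵢ.
Each charge is 0.157 m from the midpoint.
V = k[(-1.02×10⁻⁹)/(0.157) + (8.22×10⁻⁹)/(0.157)] = 412 V.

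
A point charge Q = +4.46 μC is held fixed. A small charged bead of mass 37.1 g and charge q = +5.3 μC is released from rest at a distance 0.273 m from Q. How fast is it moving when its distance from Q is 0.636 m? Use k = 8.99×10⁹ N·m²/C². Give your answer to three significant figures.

4.89 m/s

Only the electrostatic force acts, so mechanical energy is conserved: ½mv² = U₁ − U₂ = kQq(1/r₁ − 1/r₂).
U₁ − U₂ = (8.99×10⁹ N·m²/C²)(4.46×10⁻⁶ C)(5.30×10⁻⁶ C)(1/0.273 − 1/0.636) = 0.444 J.
v = √(2·0.444/0.0371) = 4.89 m/s.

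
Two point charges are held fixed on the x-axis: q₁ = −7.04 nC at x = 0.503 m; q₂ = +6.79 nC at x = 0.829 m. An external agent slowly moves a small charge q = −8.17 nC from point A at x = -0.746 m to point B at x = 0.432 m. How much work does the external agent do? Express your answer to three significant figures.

5.93×10⁻⁶ J

For quasistatic motion the external work equals the change in potential energy: W_ext = qΔV = q(V_B − V_A).
At A: distances to the source charges are 1.25 m, 1.57 m; V_A = Σ kqᵢ/rᵢ = -11.9 V.
At B: distances to the source charges are 0.0710 m, 0.397 m; V_B = Σ kqᵢ/rᵢ = -738 V.
ΔV = V_B − V_A = -726 V.
W_ext = qΔV = (-8.17×10⁻⁹ C)(-726 V) = 5.93×10⁻⁶ J.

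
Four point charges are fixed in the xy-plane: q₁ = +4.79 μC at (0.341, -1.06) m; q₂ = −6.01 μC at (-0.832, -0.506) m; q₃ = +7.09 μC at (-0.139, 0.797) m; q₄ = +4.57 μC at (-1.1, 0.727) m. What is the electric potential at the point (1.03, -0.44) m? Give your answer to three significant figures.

7.18×10⁴ V

The total potential is the scalar sum of each charge's contribution, V = Σ kqᵢ/rᵢ.
Distances from the field point to each charge: r₁ = 0.927 m, r₂ = 1.86 m, r₃ = 1.70 m, r₄ = 2.43 m.
V = k[(4.79×10⁻⁶)/(0.927) + (-6.01×10⁻⁶)/(1.86) + (7.09×10⁻⁶)/(1.70) + (4.57×10⁻⁶)/(2.43)] = 7.18×10⁴ V.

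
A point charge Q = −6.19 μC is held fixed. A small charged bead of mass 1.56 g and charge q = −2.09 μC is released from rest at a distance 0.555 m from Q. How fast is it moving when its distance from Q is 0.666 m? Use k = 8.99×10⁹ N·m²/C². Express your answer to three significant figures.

6.69 m/s

Only the electrostatic force acts, so mechanical energy is conserved: ½mv² = U₁ − U₂ = kQq(1/r₁ − 1/r₂).
U₁ − U₂ = (8.99×10⁹ N·m²/C²)(-6.19×10⁻⁶ C)(-2.09×10⁻⁶ C)(1/0.555 − 1/0.666) = 0.0349 J.
v = √(2·0.0349/1.56×10⁻³) = 6.69 m/s.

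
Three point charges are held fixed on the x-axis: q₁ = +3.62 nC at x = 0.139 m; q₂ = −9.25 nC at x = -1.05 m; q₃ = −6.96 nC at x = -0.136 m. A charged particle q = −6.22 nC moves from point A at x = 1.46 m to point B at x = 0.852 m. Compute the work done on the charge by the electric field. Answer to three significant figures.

The work done by the electric force is W_field = −ΔU = −q(V_B − V_A) = q(V_A − V_B).
At A: distances to the source charges are 1.32 m, 2.51 m, 1.60 m; V_A = Σ kqᵢ/rᵢ = -47.7 V.
At B: distances to the source charges are 0.713 m, 1.90 m, 0.988 m; V_B = Σ kqᵢ/rᵢ = -61.4 V.
ΔV = V_B − V_A = -13.7 V.
W_field = −qΔV = −(-6.22×10⁻⁹ C)(-13.7 V) = -8.53×10⁻⁸ J.

-8.53×10⁻⁸ J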